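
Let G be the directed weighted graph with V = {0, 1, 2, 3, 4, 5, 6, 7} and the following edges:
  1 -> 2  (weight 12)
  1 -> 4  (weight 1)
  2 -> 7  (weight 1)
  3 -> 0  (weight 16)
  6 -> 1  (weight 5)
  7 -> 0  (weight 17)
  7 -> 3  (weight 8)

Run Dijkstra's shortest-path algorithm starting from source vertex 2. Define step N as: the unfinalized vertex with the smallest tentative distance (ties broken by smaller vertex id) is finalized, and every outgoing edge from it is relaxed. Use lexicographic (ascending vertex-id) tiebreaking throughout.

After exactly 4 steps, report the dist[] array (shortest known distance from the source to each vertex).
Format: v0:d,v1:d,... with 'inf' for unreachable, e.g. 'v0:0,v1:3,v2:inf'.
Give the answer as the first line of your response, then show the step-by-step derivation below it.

v0:18,v1:inf,v2:0,v3:9,v4:inf,v5:inf,v6:inf,v7:1

step 1: dist = v0:inf,v1:inf,v2:0,v3:inf,v4:inf,v5:inf,v6:inf,v7:1
step 2: dist = v0:18,v1:inf,v2:0,v3:9,v4:inf,v5:inf,v6:inf,v7:1
step 3: dist = v0:18,v1:inf,v2:0,v3:9,v4:inf,v5:inf,v6:inf,v7:1
step 4: dist = v0:18,v1:inf,v2:0,v3:9,v4:inf,v5:inf,v6:inf,v7:1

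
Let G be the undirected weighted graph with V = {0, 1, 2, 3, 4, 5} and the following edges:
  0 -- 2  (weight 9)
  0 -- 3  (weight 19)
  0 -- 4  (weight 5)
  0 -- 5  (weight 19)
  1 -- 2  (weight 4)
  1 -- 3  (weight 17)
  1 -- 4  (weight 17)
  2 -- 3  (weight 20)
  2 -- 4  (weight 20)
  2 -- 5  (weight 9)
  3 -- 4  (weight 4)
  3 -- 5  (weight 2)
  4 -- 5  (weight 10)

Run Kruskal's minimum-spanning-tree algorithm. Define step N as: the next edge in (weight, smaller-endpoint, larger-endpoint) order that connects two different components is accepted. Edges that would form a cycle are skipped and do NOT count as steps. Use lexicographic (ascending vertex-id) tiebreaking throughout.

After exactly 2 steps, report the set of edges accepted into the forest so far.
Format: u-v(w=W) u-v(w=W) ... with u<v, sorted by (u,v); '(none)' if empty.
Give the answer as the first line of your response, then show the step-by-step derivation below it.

1-2(w=4) 3-5(w=2)

step 1: add edge 3-5 (w=2); MST = {3-5(w=2)}
step 2: add edge 1-2 (w=4); MST = {1-2(w=4) 3-5(w=2)}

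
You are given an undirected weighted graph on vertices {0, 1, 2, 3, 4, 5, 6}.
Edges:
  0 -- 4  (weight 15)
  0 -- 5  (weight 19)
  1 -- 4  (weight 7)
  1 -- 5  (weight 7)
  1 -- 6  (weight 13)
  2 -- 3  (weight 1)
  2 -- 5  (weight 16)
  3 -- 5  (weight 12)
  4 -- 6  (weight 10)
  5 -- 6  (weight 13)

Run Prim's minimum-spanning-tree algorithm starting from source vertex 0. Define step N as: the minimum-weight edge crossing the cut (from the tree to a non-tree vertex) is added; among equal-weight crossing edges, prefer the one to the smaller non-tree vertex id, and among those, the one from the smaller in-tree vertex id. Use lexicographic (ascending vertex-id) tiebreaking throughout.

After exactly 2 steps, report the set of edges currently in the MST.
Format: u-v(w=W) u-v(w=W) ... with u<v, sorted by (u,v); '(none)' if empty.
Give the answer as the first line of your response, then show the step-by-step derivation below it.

0-4(w=15) 1-4(w=7)

step 1: add edge 0-4 (w=15); MST = {0-4(w=15)}
step 2: add edge 1-4 (w=7); MST = {0-4(w=15) 1-4(w=7)}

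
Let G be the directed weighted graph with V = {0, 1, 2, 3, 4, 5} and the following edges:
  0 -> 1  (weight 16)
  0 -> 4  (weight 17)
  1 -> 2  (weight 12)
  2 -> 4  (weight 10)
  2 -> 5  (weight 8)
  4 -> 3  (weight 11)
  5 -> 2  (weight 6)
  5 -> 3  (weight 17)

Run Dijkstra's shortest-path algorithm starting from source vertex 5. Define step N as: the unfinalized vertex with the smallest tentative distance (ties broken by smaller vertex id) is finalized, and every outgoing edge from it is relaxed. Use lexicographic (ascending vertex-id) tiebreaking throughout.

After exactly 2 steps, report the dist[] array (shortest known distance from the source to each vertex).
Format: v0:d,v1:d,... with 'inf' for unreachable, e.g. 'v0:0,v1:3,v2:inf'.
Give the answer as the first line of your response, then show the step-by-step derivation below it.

v0:inf,v1:inf,v2:6,v3:17,v4:16,v5:0

step 1: dist = v0:inf,v1:inf,v2:6,v3:17,v4:inf,v5:0
step 2: dist = v0:inf,v1:inf,v2:6,v3:17,v4:16,v5:0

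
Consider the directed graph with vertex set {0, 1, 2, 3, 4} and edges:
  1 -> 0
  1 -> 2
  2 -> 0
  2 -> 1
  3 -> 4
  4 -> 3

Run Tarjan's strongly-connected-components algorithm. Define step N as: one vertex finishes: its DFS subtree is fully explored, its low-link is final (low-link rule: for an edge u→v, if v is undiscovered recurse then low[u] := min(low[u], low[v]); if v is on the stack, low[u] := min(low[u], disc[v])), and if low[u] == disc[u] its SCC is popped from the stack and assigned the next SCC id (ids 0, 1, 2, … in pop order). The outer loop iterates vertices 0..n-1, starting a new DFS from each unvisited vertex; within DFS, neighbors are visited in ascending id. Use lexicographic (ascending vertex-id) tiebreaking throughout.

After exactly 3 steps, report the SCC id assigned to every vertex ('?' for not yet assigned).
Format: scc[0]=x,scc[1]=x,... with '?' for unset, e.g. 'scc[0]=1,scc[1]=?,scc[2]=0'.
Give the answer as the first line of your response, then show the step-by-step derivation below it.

scc[0]=0,scc[1]=1,scc[2]=1,scc[3]=?,scc[4]=?

step 1: low=(low[0]=0,low[1]=?,low[2]=?,low[3]=?,low[4]=?); scc=(scc[0]=0,scc[1]=?,scc[2]=?,scc[3]=?,scc[4]=?)
step 2: low=(low[0]=0,low[1]=1,low[2]=1,low[3]=?,low[4]=?); scc=(scc[0]=0,scc[1]=?,scc[2]=?,scc[3]=?,scc[4]=?)
step 3: low=(low[0]=0,low[1]=1,low[2]=1,low[3]=?,low[4]=?); scc=(scc[0]=0,scc[1]=1,scc[2]=1,scc[3]=?,scc[4]=?)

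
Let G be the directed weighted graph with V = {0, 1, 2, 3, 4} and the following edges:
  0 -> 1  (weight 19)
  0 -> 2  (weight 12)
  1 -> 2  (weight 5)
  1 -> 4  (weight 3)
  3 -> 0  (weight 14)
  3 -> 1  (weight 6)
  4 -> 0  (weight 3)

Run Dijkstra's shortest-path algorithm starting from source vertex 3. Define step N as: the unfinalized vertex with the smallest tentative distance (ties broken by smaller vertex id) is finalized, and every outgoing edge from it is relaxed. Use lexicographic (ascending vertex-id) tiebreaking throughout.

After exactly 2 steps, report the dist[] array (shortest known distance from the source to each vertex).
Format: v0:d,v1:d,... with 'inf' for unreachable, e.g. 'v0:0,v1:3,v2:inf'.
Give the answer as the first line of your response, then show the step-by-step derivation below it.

v0:14,v1:6,v2:11,v3:0,v4:9

step 1: dist = v0:14,v1:6,v2:inf,v3:0,v4:inf
step 2: dist = v0:14,v1:6,v2:11,v3:0,v4:9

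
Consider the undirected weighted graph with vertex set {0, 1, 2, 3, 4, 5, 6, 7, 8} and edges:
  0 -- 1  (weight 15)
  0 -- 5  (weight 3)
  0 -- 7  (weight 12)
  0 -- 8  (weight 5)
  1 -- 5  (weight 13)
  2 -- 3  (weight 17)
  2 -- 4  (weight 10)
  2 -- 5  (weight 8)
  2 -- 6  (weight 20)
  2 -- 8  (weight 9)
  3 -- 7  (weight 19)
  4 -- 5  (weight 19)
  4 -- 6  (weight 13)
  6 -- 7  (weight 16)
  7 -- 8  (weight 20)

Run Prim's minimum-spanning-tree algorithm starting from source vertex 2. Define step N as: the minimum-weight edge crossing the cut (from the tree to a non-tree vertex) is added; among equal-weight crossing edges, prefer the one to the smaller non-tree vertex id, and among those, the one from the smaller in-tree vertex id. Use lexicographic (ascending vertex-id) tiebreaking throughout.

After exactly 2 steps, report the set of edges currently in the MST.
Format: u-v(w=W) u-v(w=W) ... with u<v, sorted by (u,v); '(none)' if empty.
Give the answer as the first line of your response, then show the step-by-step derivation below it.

0-5(w=3) 2-5(w=8)

step 1: add edge 2-5 (w=8); MST = {2-5(w=8)}
step 2: add edge 0-5 (w=3); MST = {0-5(w=3) 2-5(w=8)}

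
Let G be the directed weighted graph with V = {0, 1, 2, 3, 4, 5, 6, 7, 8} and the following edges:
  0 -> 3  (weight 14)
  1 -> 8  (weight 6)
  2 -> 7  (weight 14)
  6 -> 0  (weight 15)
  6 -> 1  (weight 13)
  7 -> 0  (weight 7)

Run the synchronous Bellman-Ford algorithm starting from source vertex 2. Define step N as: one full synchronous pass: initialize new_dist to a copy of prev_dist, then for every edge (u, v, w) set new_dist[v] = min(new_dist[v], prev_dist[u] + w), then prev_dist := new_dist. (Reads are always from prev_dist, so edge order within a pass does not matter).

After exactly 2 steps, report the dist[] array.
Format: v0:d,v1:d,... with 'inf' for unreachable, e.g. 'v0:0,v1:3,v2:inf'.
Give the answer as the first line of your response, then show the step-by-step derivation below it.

v0:21,v1:inf,v2:0,v3:inf,v4:inf,v5:inf,v6:inf,v7:14,v8:inf

step 1: dist = v0:inf,v1:inf,v2:0,v3:inf,v4:inf,v5:inf,v6:inf,v7:14,v8:inf
step 2: dist = v0:21,v1:inf,v2:0,v3:inf,v4:inf,v5:inf,v6:inf,v7:14,v8:inf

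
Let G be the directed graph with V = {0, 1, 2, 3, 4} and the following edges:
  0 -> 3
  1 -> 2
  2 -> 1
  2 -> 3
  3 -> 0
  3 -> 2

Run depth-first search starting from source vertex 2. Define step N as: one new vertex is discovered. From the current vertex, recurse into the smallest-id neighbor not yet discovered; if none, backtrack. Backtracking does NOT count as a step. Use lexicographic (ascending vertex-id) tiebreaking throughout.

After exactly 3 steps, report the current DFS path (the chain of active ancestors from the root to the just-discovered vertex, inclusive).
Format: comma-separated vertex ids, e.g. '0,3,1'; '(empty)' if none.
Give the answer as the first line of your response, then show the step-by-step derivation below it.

2,3

step 1: discover 2; path=2; order=2
step 2: discover 1; path=2>1; order=2,1
step 3: discover 3; path=2>3; order=2,1,3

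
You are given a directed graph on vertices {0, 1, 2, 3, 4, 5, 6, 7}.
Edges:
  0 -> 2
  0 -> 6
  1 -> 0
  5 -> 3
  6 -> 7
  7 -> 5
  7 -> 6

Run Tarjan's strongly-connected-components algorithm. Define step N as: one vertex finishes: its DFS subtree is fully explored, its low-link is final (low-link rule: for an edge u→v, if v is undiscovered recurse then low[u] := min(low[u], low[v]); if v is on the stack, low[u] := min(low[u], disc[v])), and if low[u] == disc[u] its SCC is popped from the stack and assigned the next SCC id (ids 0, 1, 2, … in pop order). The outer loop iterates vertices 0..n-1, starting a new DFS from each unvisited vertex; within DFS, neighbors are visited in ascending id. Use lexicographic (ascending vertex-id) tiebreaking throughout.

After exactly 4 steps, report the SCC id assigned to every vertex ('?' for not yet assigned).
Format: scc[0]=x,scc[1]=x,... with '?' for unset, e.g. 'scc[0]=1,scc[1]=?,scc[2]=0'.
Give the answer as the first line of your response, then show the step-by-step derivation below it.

scc[0]=?,scc[1]=?,scc[2]=0,scc[3]=1,scc[4]=?,scc[5]=2,scc[6]=?,scc[7]=?

step 1: low=(low[0]=0,low[1]=?,low[2]=1,low[3]=?,low[4]=?,low[5]=?,low[6]=?,low[7]=?); scc=(scc[0]=?,scc[1]=?,scc[2]=0,scc[3]=?,scc[4]=?,scc[5]=?,scc[6]=?,scc[7]=?)
step 2: low=(low[0]=0,low[1]=?,low[2]=1,low[3]=5,low[4]=?,low[5]=4,low[6]=2,low[7]=3); scc=(scc[0]=?,scc[1]=?,scc[2]=0,scc[3]=1,scc[4]=?,scc[5]=?,scc[6]=?,scc[7]=?)
step 3: low=(low[0]=0,low[1]=?,low[2]=1,low[3]=5,low[4]=?,low[5]=4,low[6]=2,low[7]=3); scc=(scc[0]=?,scc[1]=?,scc[2]=0,scc[3]=1,scc[4]=?,scc[5]=2,scc[6]=?,scc[7]=?)
step 4: low=(low[0]=0,low[1]=?,low[2]=1,low[3]=5,low[4]=?,low[5]=4,low[6]=2,low[7]=2); scc=(scc[0]=?,scc[1]=?,scc[2]=0,scc[3]=1,scc[4]=?,scc[5]=2,scc[6]=?,scc[7]=?)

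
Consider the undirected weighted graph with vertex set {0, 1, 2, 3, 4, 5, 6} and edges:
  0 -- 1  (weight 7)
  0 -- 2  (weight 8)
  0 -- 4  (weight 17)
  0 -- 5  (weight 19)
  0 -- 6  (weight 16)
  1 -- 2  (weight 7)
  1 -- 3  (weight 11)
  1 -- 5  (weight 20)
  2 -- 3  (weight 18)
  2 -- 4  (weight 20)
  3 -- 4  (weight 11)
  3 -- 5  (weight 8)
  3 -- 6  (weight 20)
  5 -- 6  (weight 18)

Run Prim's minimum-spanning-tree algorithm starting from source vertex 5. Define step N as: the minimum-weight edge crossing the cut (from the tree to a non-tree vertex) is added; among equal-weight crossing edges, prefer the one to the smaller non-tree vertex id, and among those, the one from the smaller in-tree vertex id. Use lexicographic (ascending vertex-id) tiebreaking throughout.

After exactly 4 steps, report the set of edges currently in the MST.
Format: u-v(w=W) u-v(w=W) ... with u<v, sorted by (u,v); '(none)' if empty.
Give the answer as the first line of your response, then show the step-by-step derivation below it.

0-1(w=7) 1-2(w=7) 1-3(w=11) 3-5(w=8)

step 1: add edge 3-5 (w=8); MST = {3-5(w=8)}
step 2: add edge 1-3 (w=11); MST = {1-3(w=11) 3-5(w=8)}
step 3: add edge 0-1 (w=7); MST = {0-1(w=7) 1-3(w=11) 3-5(w=8)}
step 4: add edge 1-2 (w=7); MST = {0-1(w=7) 1-2(w=7) 1-3(w=11) 3-5(w=8)}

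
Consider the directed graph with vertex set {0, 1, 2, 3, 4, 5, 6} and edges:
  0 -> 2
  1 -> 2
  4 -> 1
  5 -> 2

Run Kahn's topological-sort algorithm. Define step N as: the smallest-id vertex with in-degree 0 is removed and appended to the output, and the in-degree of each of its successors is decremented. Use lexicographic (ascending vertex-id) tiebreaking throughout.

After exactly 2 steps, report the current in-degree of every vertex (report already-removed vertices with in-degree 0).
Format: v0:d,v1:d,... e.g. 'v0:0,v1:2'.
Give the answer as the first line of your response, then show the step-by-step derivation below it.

v0:0,v1:1,v2:2,v3:0,v4:0,v5:0,v6:0

step 1: output 0; order=[0]; indeg=(0,1,2,0,0,0,0)
step 2: output 3; order=[0,3]; indeg=(0,1,2,0,0,0,0)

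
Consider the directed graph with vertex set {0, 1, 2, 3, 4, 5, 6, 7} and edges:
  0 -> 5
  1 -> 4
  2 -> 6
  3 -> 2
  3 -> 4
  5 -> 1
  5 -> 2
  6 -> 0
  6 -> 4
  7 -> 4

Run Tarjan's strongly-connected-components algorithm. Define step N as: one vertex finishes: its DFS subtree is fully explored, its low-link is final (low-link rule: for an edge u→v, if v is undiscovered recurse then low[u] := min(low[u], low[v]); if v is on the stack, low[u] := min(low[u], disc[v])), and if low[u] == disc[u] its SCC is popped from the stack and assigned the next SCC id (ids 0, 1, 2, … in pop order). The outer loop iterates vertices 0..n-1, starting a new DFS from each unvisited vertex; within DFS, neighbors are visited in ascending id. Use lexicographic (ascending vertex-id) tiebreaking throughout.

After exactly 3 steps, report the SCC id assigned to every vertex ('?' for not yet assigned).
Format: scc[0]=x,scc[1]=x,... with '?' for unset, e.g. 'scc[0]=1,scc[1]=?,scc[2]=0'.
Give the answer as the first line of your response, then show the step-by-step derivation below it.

scc[0]=?,scc[1]=1,scc[2]=?,scc[3]=?,scc[4]=0,scc[5]=?,scc[6]=?,scc[7]=?

step 1: low=(low[0]=0,low[1]=2,low[2]=?,low[3]=?,low[4]=3,low[5]=1,low[6]=?,low[7]=?); scc=(scc[0]=?,scc[1]=?,scc[2]=?,scc[3]=?,scc[4]=0,scc[5]=?,scc[6]=?,scc[7]=?)
step 2: low=(low[0]=0,low[1]=2,low[2]=?,low[3]=?,low[4]=3,low[5]=1,low[6]=?,low[7]=?); scc=(scc[0]=?,scc[1]=1,scc[2]=?,scc[3]=?,scc[4]=0,scc[5]=?,scc[6]=?,scc[7]=?)
step 3: low=(low[0]=0,low[1]=2,low[2]=4,low[3]=?,low[4]=3,low[5]=1,low[6]=0,low[7]=?); scc=(scc[0]=?,scc[1]=1,scc[2]=?,scc[3]=?,scc[4]=0,scc[5]=?,scc[6]=?,scc[7]=?)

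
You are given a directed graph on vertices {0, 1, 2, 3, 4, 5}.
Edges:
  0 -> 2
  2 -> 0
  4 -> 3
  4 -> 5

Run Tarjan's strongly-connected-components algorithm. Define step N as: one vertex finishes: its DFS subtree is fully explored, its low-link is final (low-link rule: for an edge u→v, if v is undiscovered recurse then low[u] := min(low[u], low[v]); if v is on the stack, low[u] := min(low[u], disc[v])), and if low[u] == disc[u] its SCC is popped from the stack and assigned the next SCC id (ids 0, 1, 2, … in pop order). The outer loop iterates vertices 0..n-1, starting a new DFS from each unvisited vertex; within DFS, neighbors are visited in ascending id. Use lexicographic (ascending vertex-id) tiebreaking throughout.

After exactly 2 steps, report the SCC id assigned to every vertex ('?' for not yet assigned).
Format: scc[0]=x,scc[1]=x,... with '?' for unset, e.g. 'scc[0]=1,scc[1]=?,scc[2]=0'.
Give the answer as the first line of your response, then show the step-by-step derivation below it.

scc[0]=0,scc[1]=?,scc[2]=0,scc[3]=?,scc[4]=?,scc[5]=?

step 1: low=(low[0]=0,low[1]=?,low[2]=0,low[3]=?,low[4]=?,low[5]=?); scc=(scc[0]=?,scc[1]=?,scc[2]=?,scc[3]=?,scc[4]=?,scc[5]=?)
step 2: low=(low[0]=0,low[1]=?,low[2]=0,low[3]=?,low[4]=?,low[5]=?); scc=(scc[0]=0,scc[1]=?,scc[2]=0,scc[3]=?,scc[4]=?,scc[5]=?)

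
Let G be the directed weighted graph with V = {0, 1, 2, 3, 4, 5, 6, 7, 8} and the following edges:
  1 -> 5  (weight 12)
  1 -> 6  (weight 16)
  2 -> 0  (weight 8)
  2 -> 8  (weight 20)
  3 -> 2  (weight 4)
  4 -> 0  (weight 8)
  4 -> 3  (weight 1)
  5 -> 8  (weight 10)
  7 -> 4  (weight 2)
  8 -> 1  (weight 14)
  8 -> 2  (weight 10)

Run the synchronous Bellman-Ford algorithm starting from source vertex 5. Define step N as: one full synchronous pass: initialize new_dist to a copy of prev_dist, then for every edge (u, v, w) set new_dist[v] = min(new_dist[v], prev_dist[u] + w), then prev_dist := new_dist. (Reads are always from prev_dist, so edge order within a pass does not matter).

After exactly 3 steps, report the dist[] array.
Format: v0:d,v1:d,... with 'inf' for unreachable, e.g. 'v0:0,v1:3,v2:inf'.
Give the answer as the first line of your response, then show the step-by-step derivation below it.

v0:28,v1:24,v2:20,v3:inf,v4:inf,v5:0,v6:40,v7:inf,v8:10

step 1: dist = v0:inf,v1:inf,v2:inf,v3:inf,v4:inf,v5:0,v6:inf,v7:inf,v8:10
step 2: dist = v0:inf,v1:24,v2:20,v3:inf,v4:inf,v5:0,v6:inf,v7:inf,v8:10
step 3: dist = v0:28,v1:24,v2:20,v3:inf,v4:inf,v5:0,v6:40,v7:inf,v8:10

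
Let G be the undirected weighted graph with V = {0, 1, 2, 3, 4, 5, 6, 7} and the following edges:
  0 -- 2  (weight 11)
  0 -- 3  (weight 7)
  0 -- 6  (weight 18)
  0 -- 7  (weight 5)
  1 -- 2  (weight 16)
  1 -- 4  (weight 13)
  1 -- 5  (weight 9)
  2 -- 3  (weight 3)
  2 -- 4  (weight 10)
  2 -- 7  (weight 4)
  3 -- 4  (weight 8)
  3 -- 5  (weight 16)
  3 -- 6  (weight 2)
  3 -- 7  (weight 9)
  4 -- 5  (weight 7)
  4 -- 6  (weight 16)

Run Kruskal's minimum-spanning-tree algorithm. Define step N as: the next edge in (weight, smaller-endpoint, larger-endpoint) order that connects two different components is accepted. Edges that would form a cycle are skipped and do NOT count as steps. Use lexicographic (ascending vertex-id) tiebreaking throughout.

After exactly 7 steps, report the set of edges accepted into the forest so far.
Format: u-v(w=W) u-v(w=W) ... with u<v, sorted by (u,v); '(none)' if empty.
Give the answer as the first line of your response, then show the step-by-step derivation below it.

0-7(w=5) 1-5(w=9) 2-3(w=3) 2-7(w=4) 3-4(w=8) 3-6(w=2) 4-5(w=7)

step 1: add edge 3-6 (w=2); MST = {3-6(w=2)}
step 2: add edge 2-3 (w=3); MST = {2-3(w=3) 3-6(w=2)}
step 3: add edge 2-7 (w=4); MST = {2-3(w=3) 2-7(w=4) 3-6(w=2)}
step 4: add edge 0-7 (w=5); MST = {0-7(w=5) 2-3(w=3) 2-7(w=4) 3-6(w=2)}
step 5: add edge 4-5 (w=7); MST = {0-7(w=5) 2-3(w=3) 2-7(w=4) 3-6(w=2) 4-5(w=7)}
step 6: add edge 3-4 (w=8); MST = {0-7(w=5) 2-3(w=3) 2-7(w=4) 3-4(w=8) 3-6(w=2) 4-5(w=7)}
step 7: add edge 1-5 (w=9); MST = {0-7(w=5) 1-5(w=9) 2-3(w=3) 2-7(w=4) 3-4(w=8) 3-6(w=2) 4-5(w=7)}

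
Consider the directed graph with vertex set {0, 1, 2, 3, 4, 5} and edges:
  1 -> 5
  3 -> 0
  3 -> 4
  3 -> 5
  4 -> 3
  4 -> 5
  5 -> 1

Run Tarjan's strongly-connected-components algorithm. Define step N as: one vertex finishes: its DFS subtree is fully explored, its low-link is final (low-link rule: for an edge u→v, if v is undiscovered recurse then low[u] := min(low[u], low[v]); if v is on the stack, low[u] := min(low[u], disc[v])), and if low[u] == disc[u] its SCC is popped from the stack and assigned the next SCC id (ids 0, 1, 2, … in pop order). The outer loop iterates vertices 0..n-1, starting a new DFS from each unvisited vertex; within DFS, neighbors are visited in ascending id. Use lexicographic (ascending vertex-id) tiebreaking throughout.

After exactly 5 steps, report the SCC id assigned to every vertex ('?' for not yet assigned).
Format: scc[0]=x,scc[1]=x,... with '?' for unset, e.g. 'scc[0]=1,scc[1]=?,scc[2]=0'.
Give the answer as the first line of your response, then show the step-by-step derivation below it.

scc[0]=0,scc[1]=1,scc[2]=2,scc[3]=?,scc[4]=?,scc[5]=1

step 1: low=(low[0]=0,low[1]=?,low[2]=?,low[3]=?,low[4]=?,low[5]=?); scc=(scc[0]=0,scc[1]=?,scc[2]=?,scc[3]=?,scc[4]=?,scc[5]=?)
step 2: low=(low[0]=0,low[1]=1,low[2]=?,low[3]=?,low[4]=?,low[5]=1); scc=(scc[0]=0,scc[1]=?,scc[2]=?,scc[3]=?,scc[4]=?,scc[5]=?)
step 3: low=(low[0]=0,low[1]=1,low[2]=?,low[3]=?,low[4]=?,low[5]=1); scc=(scc[0]=0,scc[1]=1,scc[2]=?,scc[3]=?,scc[4]=?,scc[5]=1)
step 4: low=(low[0]=0,low[1]=1,low[2]=3,low[3]=?,low[4]=?,low[5]=1); scc=(scc[0]=0,scc[1]=1,scc[2]=2,scc[3]=?,scc[4]=?,scc[5]=1)
step 5: low=(low[0]=0,low[1]=1,low[2]=3,low[3]=4,low[4]=4,low[5]=1); scc=(scc[0]=0,scc[1]=1,scc[2]=2,scc[3]=?,scc[4]=?,scc[5]=1)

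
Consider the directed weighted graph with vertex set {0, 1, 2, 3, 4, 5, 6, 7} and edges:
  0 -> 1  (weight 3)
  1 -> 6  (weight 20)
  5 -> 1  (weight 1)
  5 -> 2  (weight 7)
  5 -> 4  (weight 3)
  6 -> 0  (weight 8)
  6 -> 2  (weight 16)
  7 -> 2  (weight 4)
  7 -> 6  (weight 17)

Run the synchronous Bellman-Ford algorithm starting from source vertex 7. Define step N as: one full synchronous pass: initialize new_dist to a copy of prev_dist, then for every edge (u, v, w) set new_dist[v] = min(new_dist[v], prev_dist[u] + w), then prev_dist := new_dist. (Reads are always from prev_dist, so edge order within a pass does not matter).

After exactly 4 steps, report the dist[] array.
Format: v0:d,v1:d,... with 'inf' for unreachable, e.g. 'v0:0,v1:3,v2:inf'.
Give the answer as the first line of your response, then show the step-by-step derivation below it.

v0:25,v1:28,v2:4,v3:inf,v4:inf,v5:inf,v6:17,v7:0

step 1: dist = v0:inf,v1:inf,v2:4,v3:inf,v4:inf,v5:inf,v6:17,v7:0
step 2: dist = v0:25,v1:inf,v2:4,v3:inf,v4:inf,v5:inf,v6:17,v7:0
step 3: dist = v0:25,v1:28,v2:4,v3:inf,v4:inf,v5:inf,v6:17,v7:0
step 4: dist = v0:25,v1:28,v2:4,v3:inf,v4:inf,v5:inf,v6:17,v7:0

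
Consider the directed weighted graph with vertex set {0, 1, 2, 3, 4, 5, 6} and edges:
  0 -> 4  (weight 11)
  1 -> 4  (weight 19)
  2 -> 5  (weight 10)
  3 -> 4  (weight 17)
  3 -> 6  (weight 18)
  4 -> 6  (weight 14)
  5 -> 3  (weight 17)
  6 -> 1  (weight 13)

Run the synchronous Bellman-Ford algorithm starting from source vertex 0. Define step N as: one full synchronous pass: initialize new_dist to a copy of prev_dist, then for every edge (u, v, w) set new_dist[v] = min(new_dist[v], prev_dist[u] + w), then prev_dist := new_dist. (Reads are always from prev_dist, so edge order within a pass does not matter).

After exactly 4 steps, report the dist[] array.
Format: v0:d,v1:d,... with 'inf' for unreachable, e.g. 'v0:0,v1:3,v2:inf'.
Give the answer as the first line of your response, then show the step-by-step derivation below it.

v0:0,v1:38,v2:inf,v3:inf,v4:11,v5:inf,v6:25

step 1: dist = v0:0,v1:inf,v2:inf,v3:inf,v4:11,v5:inf,v6:inf
step 2: dist = v0:0,v1:inf,v2:inf,v3:inf,v4:11,v5:inf,v6:25
step 3: dist = v0:0,v1:38,v2:inf,v3:inf,v4:11,v5:inf,v6:25
step 4: dist = v0:0,v1:38,v2:inf,v3:inf,v4:11,v5:inf,v6:25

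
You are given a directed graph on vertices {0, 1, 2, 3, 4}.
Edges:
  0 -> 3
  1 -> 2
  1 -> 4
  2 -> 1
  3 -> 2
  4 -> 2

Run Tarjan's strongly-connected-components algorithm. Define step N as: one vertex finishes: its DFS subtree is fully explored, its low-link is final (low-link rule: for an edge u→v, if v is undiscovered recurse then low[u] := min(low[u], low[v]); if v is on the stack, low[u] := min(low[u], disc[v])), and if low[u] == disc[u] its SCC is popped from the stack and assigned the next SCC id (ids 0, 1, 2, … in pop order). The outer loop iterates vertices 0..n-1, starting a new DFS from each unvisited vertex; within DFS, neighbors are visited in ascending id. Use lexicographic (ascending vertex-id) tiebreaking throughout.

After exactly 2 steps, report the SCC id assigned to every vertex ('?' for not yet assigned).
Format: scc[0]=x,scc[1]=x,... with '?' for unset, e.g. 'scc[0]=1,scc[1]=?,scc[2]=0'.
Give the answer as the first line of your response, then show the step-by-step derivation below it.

scc[0]=?,scc[1]=?,scc[2]=?,scc[3]=?,scc[4]=?

step 1: low=(low[0]=0,low[1]=2,low[2]=2,low[3]=1,low[4]=2); scc=(scc[0]=?,scc[1]=?,scc[2]=?,scc[3]=?,scc[4]=?)
step 2: low=(low[0]=0,low[1]=2,low[2]=2,low[3]=1,low[4]=2); scc=(scc[0]=?,scc[1]=?,scc[2]=?,scc[3]=?,scc[4]=?)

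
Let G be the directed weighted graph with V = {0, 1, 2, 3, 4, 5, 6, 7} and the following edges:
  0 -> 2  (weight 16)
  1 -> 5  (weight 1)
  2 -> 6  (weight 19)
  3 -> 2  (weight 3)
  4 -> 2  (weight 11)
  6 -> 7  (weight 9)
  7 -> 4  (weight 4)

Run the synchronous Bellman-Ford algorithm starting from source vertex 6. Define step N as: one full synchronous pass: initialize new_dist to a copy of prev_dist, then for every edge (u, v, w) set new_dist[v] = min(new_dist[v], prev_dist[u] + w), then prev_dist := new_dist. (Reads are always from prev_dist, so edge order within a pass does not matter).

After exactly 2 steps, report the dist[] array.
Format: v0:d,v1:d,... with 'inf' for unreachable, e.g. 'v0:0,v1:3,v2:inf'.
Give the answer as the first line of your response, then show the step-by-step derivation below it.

v0:inf,v1:inf,v2:inf,v3:inf,v4:13,v5:inf,v6:0,v7:9

step 1: dist = v0:inf,v1:inf,v2:inf,v3:inf,v4:inf,v5:inf,v6:0,v7:9
step 2: dist = v0:inf,v1:inf,v2:inf,v3:inf,v4:13,v5:inf,v6:0,v7:9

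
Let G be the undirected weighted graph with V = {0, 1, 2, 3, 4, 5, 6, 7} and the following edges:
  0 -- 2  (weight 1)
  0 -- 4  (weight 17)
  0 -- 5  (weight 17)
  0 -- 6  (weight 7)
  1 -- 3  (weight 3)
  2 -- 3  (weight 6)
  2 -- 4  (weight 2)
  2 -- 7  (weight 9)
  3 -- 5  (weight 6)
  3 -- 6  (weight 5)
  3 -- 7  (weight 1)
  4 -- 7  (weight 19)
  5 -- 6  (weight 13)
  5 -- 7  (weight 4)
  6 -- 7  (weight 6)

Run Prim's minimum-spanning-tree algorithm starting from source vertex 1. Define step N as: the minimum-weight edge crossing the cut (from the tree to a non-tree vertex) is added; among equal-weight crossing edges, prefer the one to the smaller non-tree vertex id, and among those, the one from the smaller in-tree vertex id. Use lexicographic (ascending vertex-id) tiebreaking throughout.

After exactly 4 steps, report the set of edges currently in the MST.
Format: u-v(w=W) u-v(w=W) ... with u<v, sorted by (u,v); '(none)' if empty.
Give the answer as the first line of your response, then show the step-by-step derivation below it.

1-3(w=3) 3-6(w=5) 3-7(w=1) 5-7(w=4)

step 1: add edge 1-3 (w=3); MST = {1-3(w=3)}
step 2: add edge 3-7 (w=1); MST = {1-3(w=3) 3-7(w=1)}
step 3: add edge 5-7 (w=4); MST = {1-3(w=3) 3-7(w=1) 5-7(w=4)}
step 4: add edge 3-6 (w=5); MST = {1-3(w=3) 3-6(w=5) 3-7(w=1) 5-7(w=4)}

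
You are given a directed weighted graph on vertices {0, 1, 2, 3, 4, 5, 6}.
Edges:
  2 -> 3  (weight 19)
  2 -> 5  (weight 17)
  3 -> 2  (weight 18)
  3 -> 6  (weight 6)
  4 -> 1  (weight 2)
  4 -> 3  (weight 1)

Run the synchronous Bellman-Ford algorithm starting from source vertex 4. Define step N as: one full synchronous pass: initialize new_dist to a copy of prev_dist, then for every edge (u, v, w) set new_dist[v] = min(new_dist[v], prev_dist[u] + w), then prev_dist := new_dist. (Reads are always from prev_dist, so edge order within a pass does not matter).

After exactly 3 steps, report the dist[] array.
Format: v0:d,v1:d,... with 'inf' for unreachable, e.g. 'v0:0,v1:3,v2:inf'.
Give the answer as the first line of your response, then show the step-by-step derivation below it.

v0:inf,v1:2,v2:19,v3:1,v4:0,v5:36,v6:7

step 1: dist = v0:inf,v1:2,v2:inf,v3:1,v4:0,v5:inf,v6:inf
step 2: dist = v0:inf,v1:2,v2:19,v3:1,v4:0,v5:inf,v6:7
step 3: dist = v0:inf,v1:2,v2:19,v3:1,v4:0,v5:36,v6:7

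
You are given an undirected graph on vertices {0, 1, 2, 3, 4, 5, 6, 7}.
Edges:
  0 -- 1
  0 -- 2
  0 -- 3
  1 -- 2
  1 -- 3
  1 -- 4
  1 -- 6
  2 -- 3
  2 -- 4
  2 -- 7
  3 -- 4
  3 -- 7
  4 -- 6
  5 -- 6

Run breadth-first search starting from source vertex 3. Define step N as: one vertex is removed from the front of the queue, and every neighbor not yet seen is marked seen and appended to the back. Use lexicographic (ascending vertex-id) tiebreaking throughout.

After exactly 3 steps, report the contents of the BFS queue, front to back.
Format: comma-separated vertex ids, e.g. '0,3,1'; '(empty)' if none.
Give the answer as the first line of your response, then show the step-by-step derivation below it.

2,4,7,6

step 1: dequeue 3; queue=[0,1,2,4,7]; order=3
step 2: dequeue 0; queue=[1,2,4,7]; order=3,0
step 3: dequeue 1; queue=[2,4,7,6]; order=3,0,1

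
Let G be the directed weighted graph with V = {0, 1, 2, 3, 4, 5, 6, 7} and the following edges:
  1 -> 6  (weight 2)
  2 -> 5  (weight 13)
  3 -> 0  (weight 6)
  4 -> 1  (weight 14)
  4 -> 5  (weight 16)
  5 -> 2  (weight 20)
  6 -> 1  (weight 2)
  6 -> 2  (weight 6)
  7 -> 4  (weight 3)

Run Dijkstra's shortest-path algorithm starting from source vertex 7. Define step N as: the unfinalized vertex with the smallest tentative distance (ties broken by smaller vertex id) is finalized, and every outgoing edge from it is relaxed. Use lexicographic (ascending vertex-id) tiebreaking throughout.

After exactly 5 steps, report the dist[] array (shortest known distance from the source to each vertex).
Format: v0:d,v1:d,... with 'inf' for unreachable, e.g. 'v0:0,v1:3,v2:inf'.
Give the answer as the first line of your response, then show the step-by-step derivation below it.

v0:inf,v1:17,v2:25,v3:inf,v4:3,v5:19,v6:19,v7:0

step 1: dist = v0:inf,v1:inf,v2:inf,v3:inf,v4:3,v5:inf,v6:inf,v7:0
step 2: dist = v0:inf,v1:17,v2:inf,v3:inf,v4:3,v5:19,v6:inf,v7:0
step 3: dist = v0:inf,v1:17,v2:inf,v3:inf,v4:3,v5:19,v6:19,v7:0
step 4: dist = v0:inf,v1:17,v2:39,v3:inf,v4:3,v5:19,v6:19,v7:0
step 5: dist = v0:inf,v1:17,v2:25,v3:inf,v4:3,v5:19,v6:19,v7:0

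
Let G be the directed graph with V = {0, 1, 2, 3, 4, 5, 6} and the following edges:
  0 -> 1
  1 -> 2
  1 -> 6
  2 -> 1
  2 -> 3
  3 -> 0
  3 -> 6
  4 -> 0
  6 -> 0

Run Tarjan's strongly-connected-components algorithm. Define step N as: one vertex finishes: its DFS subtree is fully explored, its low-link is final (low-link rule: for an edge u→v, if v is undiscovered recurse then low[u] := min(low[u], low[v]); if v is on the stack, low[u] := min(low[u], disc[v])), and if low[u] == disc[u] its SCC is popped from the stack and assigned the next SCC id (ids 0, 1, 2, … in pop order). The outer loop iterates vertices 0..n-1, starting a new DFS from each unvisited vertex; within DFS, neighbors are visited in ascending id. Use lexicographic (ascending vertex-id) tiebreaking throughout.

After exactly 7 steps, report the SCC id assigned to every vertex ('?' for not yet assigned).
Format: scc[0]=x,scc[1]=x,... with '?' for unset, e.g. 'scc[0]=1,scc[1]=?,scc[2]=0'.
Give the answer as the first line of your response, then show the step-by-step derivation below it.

scc[0]=0,scc[1]=0,scc[2]=0,scc[3]=0,scc[4]=1,scc[5]=2,scc[6]=0

step 1: low=(low[0]=0,low[1]=1,low[2]=1,low[3]=0,low[4]=?,low[5]=?,low[6]=0); scc=(scc[0]=?,scc[1]=?,scc[2]=?,scc[3]=?,scc[4]=?,scc[5]=?,scc[6]=?)
step 2: low=(low[0]=0,low[1]=1,low[2]=1,low[3]=0,low[4]=?,low[5]=?,low[6]=0); scc=(scc[0]=?,scc[1]=?,scc[2]=?,scc[3]=?,scc[4]=?,scc[5]=?,scc[6]=?)
step 3: low=(low[0]=0,low[1]=1,low[2]=0,low[3]=0,low[4]=?,low[5]=?,low[6]=0); scc=(scc[0]=?,scc[1]=?,scc[2]=?,scc[3]=?,scc[4]=?,scc[5]=?,scc[6]=?)
step 4: low=(low[0]=0,low[1]=0,low[2]=0,low[3]=0,low[4]=?,low[5]=?,low[6]=0); scc=(scc[0]=?,scc[1]=?,scc[2]=?,scc[3]=?,scc[4]=?,scc[5]=?,scc[6]=?)
step 5: low=(low[0]=0,low[1]=0,low[2]=0,low[3]=0,low[4]=?,low[5]=?,low[6]=0); scc=(scc[0]=0,scc[1]=0,scc[2]=0,scc[3]=0,scc[4]=?,scc[5]=?,scc[6]=0)
step 6: low=(low[0]=0,low[1]=0,low[2]=0,low[3]=0,low[4]=5,low[5]=?,low[6]=0); scc=(scc[0]=0,scc[1]=0,scc[2]=0,scc[3]=0,scc[4]=1,scc[5]=?,scc[6]=0)
step 7: low=(low[0]=0,low[1]=0,low[2]=0,low[3]=0,low[4]=5,low[5]=6,low[6]=0); scc=(scc[0]=0,scc[1]=0,scc[2]=0,scc[3]=0,scc[4]=1,scc[5]=2,scc[6]=0)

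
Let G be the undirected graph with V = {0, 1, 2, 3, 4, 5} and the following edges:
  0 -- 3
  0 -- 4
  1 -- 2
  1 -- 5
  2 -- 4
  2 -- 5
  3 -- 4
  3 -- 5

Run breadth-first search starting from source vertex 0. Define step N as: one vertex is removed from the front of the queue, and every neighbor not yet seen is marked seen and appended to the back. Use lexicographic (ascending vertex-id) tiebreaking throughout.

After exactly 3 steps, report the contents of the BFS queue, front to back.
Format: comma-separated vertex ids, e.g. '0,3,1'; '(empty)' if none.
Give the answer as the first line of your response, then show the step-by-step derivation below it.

5,2

step 1: dequeue 0; queue=[3,4]; order=0
step 2: dequeue 3; queue=[4,5]; order=0,3
step 3: dequeue 4; queue=[5,2]; order=0,3,4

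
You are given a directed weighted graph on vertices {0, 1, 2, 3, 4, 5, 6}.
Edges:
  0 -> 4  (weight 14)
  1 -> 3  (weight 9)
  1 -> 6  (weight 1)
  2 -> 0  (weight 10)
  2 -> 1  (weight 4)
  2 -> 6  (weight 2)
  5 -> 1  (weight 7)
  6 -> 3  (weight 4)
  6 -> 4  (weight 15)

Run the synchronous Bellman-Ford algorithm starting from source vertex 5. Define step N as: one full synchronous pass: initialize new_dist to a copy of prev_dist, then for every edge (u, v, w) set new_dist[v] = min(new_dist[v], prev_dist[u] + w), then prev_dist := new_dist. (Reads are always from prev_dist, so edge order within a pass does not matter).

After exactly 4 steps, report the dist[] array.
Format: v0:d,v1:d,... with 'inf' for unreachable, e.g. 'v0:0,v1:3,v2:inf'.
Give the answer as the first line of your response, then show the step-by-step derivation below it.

v0:inf,v1:7,v2:inf,v3:12,v4:23,v5:0,v6:8

step 1: dist = v0:inf,v1:7,v2:inf,v3:inf,v4:inf,v5:0,v6:inf
step 2: dist = v0:inf,v1:7,v2:inf,v3:16,v4:inf,v5:0,v6:8
step 3: dist = v0:inf,v1:7,v2:inf,v3:12,v4:23,v5:0,v6:8
step 4: dist = v0:inf,v1:7,v2:inf,v3:12,v4:23,v5:0,v6:8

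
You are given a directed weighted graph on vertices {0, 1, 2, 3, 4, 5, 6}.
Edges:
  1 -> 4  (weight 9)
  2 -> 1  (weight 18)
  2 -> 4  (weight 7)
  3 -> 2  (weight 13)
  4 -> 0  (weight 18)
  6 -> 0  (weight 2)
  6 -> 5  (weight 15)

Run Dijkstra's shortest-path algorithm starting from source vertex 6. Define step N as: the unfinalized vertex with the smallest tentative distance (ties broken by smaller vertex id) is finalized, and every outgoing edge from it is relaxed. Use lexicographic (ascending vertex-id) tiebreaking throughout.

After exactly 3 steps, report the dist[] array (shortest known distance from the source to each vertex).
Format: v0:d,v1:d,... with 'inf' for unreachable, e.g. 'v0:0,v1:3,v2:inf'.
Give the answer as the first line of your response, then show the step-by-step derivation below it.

v0:2,v1:inf,v2:inf,v3:inf,v4:inf,v5:15,v6:0

step 1: dist = v0:2,v1:inf,v2:inf,v3:inf,v4:inf,v5:15,v6:0
step 2: dist = v0:2,v1:inf,v2:inf,v3:inf,v4:inf,v5:15,v6:0
step 3: dist = v0:2,v1:inf,v2:inf,v3:inf,v4:inf,v5:15,v6:0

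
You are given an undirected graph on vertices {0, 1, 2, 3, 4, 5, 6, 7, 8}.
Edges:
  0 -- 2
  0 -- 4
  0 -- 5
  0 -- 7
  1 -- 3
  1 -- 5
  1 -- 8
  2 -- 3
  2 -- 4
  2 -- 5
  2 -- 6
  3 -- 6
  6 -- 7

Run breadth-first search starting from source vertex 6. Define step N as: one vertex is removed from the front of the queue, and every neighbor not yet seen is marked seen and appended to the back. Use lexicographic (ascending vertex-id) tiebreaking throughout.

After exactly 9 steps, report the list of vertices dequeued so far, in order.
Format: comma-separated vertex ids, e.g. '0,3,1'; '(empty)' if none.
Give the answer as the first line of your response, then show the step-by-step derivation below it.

6,2,3,7,0,4,5,1,8

step 1: dequeue 6; queue=[2,3,7]; order=6
step 2: dequeue 2; queue=[3,7,0,4,5]; order=6,2
step 3: dequeue 3; queue=[7,0,4,5,1]; order=6,2,3
step 4: dequeue 7; queue=[0,4,5,1]; order=6,2,3,7
step 5: dequeue 0; queue=[4,5,1]; order=6,2,3,7,0
step 6: dequeue 4; queue=[5,1]; order=6,2,3,7,0,4
step 7: dequeue 5; queue=[1]; order=6,2,3,7,0,4,5
step 8: dequeue 1; queue=[8]; order=6,2,3,7,0,4,5,1
step 9: dequeue 8; queue=[(empty)]; order=6,2,3,7,0,4,5,1,8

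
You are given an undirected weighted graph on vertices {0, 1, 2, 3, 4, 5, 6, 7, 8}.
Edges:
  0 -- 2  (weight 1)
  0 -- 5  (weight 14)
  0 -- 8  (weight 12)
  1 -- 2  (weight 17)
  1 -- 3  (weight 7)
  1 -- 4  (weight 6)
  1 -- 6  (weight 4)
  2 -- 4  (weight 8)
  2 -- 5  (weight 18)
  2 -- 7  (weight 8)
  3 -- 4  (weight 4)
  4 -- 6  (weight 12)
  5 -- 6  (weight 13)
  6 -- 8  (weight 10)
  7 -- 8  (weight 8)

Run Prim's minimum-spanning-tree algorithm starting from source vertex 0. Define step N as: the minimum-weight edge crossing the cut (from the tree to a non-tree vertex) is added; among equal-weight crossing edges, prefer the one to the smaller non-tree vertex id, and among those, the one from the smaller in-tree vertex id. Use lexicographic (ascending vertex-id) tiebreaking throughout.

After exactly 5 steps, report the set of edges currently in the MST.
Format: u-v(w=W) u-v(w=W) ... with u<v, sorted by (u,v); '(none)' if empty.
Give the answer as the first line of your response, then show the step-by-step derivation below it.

0-2(w=1) 1-4(w=6) 1-6(w=4) 2-4(w=8) 3-4(w=4)

step 1: add edge 0-2 (w=1); MST = {0-2(w=1)}
step 2: add edge 2-4 (w=8); MST = {0-2(w=1) 2-4(w=8)}
step 3: add edge 3-4 (w=4); MST = {0-2(w=1) 2-4(w=8) 3-4(w=4)}
step 4: add edge 1-4 (w=6); MST = {0-2(w=1) 1-4(w=6) 2-4(w=8) 3-4(w=4)}
step 5: add edge 1-6 (w=4); MST = {0-2(w=1) 1-4(w=6) 1-6(w=4) 2-4(w=8) 3-4(w=4)}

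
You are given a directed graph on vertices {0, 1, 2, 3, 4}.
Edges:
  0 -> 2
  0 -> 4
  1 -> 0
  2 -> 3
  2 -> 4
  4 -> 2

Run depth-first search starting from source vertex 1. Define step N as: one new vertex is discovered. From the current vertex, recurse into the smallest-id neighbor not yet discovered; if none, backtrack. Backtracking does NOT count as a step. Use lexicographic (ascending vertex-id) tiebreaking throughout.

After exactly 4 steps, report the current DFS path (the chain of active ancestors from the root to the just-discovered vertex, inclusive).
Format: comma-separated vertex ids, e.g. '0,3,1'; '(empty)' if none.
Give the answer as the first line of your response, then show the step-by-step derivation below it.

1,0,2,3

step 1: discover 1; path=1; order=1
step 2: discover 0; path=1>0; order=1,0
step 3: discover 2; path=1>0>2; order=1,0,2
step 4: discover 3; path=1>0>2>3; order=1,0,2,3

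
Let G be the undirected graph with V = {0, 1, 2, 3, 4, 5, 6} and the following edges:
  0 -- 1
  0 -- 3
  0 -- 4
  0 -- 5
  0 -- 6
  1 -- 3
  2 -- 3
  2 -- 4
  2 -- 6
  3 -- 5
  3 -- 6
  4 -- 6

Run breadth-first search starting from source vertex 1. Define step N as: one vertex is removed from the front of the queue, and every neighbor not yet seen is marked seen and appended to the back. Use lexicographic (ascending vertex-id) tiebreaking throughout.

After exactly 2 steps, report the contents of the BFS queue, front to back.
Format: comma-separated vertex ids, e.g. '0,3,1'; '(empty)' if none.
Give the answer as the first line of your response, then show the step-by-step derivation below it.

3,4,5,6

step 1: dequeue 1; queue=[0,3]; order=1
step 2: dequeue 0; queue=[3,4,5,6]; order=1,0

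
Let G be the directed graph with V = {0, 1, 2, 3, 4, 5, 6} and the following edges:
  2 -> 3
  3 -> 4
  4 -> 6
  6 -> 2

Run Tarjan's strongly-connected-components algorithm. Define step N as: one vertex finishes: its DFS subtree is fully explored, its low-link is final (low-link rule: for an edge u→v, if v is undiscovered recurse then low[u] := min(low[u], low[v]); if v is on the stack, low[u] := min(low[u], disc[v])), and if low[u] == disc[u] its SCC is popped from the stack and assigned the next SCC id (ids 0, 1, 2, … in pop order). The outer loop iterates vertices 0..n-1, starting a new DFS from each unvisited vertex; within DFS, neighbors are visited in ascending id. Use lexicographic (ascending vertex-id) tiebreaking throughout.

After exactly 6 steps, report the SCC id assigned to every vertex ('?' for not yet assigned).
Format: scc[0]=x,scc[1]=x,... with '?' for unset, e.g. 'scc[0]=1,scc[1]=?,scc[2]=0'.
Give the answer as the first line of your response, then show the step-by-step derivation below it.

scc[0]=0,scc[1]=1,scc[2]=2,scc[3]=2,scc[4]=2,scc[5]=?,scc[6]=2

step 1: low=(low[0]=0,low[1]=?,low[2]=?,low[3]=?,low[4]=?,low[5]=?,low[6]=?); scc=(scc[0]=0,scc[1]=?,scc[2]=?,scc[3]=?,scc[4]=?,scc[5]=?,scc[6]=?)
step 2: low=(low[0]=0,low[1]=1,low[2]=?,low[3]=?,low[4]=?,low[5]=?,low[6]=?); scc=(scc[0]=0,scc[1]=1,scc[2]=?,scc[3]=?,scc[4]=?,scc[5]=?,scc[6]=?)
step 3: low=(low[0]=0,low[1]=1,low[2]=2,low[3]=3,low[4]=4,low[5]=?,low[6]=2); scc=(scc[0]=0,scc[1]=1,scc[2]=?,scc[3]=?,scc[4]=?,scc[5]=?,scc[6]=?)
step 4: low=(low[0]=0,low[1]=1,low[2]=2,low[3]=3,low[4]=2,low[5]=?,low[6]=2); scc=(scc[0]=0,scc[1]=1,scc[2]=?,scc[3]=?,scc[4]=?,scc[5]=?,scc[6]=?)
step 5: low=(low[0]=0,low[1]=1,low[2]=2,low[3]=2,low[4]=2,low[5]=?,low[6]=2); scc=(scc[0]=0,scc[1]=1,scc[2]=?,scc[3]=?,scc[4]=?,scc[5]=?,scc[6]=?)
step 6: low=(low[0]=0,low[1]=1,low[2]=2,low[3]=2,low[4]=2,low[5]=?,low[6]=2); scc=(scc[0]=0,scc[1]=1,scc[2]=2,scc[3]=2,scc[4]=2,scc[5]=?,scc[6]=2)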